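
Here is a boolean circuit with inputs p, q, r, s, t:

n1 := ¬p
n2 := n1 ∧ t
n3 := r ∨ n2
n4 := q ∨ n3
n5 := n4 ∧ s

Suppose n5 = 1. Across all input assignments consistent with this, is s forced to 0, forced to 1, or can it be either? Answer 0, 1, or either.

1

n5 = n4 ∧ s must be 1, so both n4 = 1 and s = 1.
Every assignment with n5 = 1 has s = 1; there are 13 such assignment(s).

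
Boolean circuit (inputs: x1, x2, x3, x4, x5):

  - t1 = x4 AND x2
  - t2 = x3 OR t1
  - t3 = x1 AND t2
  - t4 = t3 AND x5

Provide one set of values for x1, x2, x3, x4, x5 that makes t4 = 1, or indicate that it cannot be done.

t4 = t3 AND x5 must be 1, so both t3 = 1 and x5 = 1.
t3 = x1 AND t2 must be 1, so both x1 = 1 and t2 = 1.
t2 = x3 OR t1 must be 1, so at least one of x3, t1 is 1.
Check with x1=1, x2=1, x3=1, x4=1, x5=1:
t1 = x4 AND x2 = 1 AND 1 = 1
t2 = x3 OR t1 = 1 OR 1 = 1
t3 = x1 AND t2 = 1 AND 1 = 1
t4 = t3 AND x5 = 1 AND 1 = 1
So t4 = 1 as required.

x1=1, x2=1, x3=1, x4=1, x5=1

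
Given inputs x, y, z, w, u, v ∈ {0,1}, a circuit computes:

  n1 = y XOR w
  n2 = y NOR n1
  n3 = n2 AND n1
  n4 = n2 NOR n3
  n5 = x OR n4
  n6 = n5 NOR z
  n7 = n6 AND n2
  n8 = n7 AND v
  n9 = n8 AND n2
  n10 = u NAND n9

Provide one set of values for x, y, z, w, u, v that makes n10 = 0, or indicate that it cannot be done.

n10 = u NAND n9 must be 0, so both u = 1 and n9 = 1.
n9 = n8 AND n2 must be 1, so both n8 = 1 and n2 = 1.
n8 = n7 AND v must be 1, so both n7 = 1 and v = 1.
Check with x=0, y=0, z=0, w=0, u=1, v=1:
n1 = y XOR w = 0 XOR 0 = 0
n2 = y NOR n1 = 0 NOR 0 = 1
n3 = n2 AND n1 = 1 AND 0 = 0
n4 = n2 NOR n3 = 1 NOR 0 = 0
n5 = x OR n4 = 0 OR 0 = 0
n6 = n5 NOR z = 0 NOR 0 = 1
n7 = n6 AND n2 = 1 AND 1 = 1
n8 = n7 AND v = 1 AND 1 = 1
n9 = n8 AND n2 = 1 AND 1 = 1
n10 = u NAND n9 = 1 NAND 1 = 0
So n10 = 0 as required.

x=0, y=0, z=0, w=0, u=1, v=1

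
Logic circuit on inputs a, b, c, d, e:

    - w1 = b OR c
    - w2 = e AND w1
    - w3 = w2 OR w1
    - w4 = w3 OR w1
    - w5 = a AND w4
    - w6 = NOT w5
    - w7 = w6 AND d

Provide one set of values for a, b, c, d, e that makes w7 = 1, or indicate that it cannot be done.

w7 = w6 AND d must be 1, so both w6 = 1 and d = 1.
Check with a=0, b=0, c=0, d=1, e=1:
w1 = b OR c = 0 OR 0 = 0
w2 = e AND w1 = 1 AND 0 = 0
w3 = w2 OR w1 = 0 OR 0 = 0
w4 = w3 OR w1 = 0 OR 0 = 0
w5 = a AND w4 = 0 AND 0 = 0
w6 = NOT w5 = NOT 0 = 1
w7 = w6 AND d = 1 AND 1 = 1
So w7 = 1 as required.

a=0, b=0, c=0, d=1, e=1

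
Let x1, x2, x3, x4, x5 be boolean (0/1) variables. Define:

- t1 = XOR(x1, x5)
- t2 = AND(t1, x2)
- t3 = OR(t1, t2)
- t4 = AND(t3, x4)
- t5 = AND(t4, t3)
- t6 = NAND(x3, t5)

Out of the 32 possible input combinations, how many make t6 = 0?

t6 = NAND(x3, t5) must be 0, so both x3 = 1 and t5 = 1.
t5 = AND(t4, t3) must be 1, so both t4 = 1 and t3 = 1.
t4 = AND(t3, x4) must be 1, so both t3 = 1 and x4 = 1.
Satisfying assignments:
  x1=0, x2=0, x3=1, x4=1, x5=1
  x1=0, x2=1, x3=1, x4=1, x5=1
  x1=1, x2=0, x3=1, x4=1, x5=0
  x1=1, x2=1, x3=1, x4=1, x5=0

4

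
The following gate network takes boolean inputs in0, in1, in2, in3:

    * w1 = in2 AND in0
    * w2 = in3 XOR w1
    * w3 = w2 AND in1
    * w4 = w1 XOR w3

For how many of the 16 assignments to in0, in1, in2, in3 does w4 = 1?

w4 = w1 XOR w3 must be 1, so w1 and w3 differ.
Satisfying assignments:
  in0=0, in1=1, in2=0, in3=1
  in0=0, in1=1, in2=1, in3=1
  in0=1, in1=0, in2=1, in3=0
  in0=1, in1=0, in2=1, in3=1
  in0=1, in1=1, in2=0, in3=1
  in0=1, in1=1, in2=1, in3=1

6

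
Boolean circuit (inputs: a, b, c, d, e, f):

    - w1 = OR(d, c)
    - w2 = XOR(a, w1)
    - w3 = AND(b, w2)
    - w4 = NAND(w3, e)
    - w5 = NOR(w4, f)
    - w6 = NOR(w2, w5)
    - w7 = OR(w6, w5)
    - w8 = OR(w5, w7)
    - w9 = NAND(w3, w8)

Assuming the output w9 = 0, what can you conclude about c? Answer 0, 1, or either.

either

Both values of c occur among assignments with w9 = 0:
  c=0: a=0, b=1, c=0, d=1, e=1, f=0
  c=1: a=0, b=1, c=1, d=0, e=1, f=0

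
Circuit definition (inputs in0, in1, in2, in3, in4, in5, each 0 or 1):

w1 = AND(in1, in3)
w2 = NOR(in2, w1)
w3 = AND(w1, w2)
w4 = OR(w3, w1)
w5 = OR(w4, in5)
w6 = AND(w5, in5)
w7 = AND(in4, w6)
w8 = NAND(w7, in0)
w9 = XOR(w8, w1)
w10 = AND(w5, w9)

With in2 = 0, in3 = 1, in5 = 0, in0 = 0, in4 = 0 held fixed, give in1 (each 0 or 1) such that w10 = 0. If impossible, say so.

w10 = AND(w5, w9) must be 0, so at least one of w5, w9 is 0.
Check with in2 = 0, in3 = 1, in5 = 0, in0 = 0, in4 = 0 and in1=0:
w1 = AND(in1, in3) = AND(0, 1) = 0
w2 = NOR(in2, w1) = NOR(0, 0) = 1
w3 = AND(w1, w2) = AND(0, 1) = 0
w4 = OR(w3, w1) = OR(0, 0) = 0
w5 = OR(w4, in5) = OR(0, 0) = 0
w6 = AND(w5, in5) = AND(0, 0) = 0
w7 = AND(in4, w6) = AND(0, 0) = 0
w8 = NAND(w7, in0) = NAND(0, 0) = 1
w9 = XOR(w8, w1) = XOR(1, 0) = 1
w10 = AND(w5, w9) = AND(0, 1) = 0
So w10 = 0.

in1=0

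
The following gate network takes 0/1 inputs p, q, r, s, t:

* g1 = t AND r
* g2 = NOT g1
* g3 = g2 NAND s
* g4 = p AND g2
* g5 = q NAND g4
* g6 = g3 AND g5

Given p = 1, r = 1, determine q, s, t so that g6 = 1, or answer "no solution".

q=0 s=1 t=1

Check with p = 1, r = 1 and q=0, s=1, t=1:
g1 = t AND r = 1 AND 1 = 1
g2 = NOT g1 = NOT 1 = 0
g3 = g2 NAND s = 0 NAND 1 = 1
g4 = p AND g2 = 1 AND 0 = 0
g5 = q NAND g4 = 0 NAND 0 = 1
g6 = g3 AND g5 = 1 AND 1 = 1
So g6 = 1.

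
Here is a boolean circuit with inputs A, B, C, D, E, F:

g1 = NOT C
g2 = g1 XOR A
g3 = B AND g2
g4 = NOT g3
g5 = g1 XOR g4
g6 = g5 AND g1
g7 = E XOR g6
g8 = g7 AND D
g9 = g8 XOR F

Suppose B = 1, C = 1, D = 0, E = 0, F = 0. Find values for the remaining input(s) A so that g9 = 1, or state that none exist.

With B = 1, C = 1, D = 0, E = 0, F = 0 fixed, none of the 2 settings of A give g9 = 1.
For example, with A=0:
g1 = NOT C = NOT 1 = 0
g2 = g1 XOR A = 0 XOR 0 = 0
g3 = B AND g2 = 1 AND 0 = 0
g4 = NOT g3 = NOT 0 = 1
g5 = g1 XOR g4 = 0 XOR 1 = 1
g6 = g5 AND g1 = 1 AND 0 = 0
g7 = E XOR g6 = 0 XOR 0 = 0
g8 = g7 AND D = 0 AND 0 = 0
g9 = g8 XOR F = 0 XOR 0 = 0
giving g9 = 0 ≠ 1.

no solution exists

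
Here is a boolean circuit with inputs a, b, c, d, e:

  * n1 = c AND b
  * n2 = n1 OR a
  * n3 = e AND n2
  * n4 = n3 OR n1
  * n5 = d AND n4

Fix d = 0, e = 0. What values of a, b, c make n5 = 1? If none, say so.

With d = 0, e = 0 fixed, none of the 8 settings of a, b, c give n5 = 1.
For example, with a=1, b=0, c=1:
n1 = c AND b = 1 AND 0 = 0
n2 = n1 OR a = 0 OR 1 = 1
n3 = e AND n2 = 0 AND 1 = 0
n4 = n3 OR n1 = 0 OR 0 = 0
n5 = d AND n4 = 0 AND 0 = 0
giving n5 = 0 ≠ 1.

no solution exists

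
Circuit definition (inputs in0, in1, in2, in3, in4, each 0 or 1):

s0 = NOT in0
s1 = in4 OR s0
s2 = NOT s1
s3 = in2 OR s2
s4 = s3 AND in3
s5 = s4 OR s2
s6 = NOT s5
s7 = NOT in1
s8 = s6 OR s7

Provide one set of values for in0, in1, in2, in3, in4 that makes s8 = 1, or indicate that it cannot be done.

in0=0 in1=1 in2=1 in3=0 in4=0

Check with in0=0 in1=1 in2=1 in3=0 in4=0:
s0 = NOT in0 = NOT 0 = 1
s1 = in4 OR s0 = 0 OR 1 = 1
s2 = NOT s1 = NOT 1 = 0
s3 = in2 OR s2 = 1 OR 0 = 1
s4 = s3 AND in3 = 1 AND 0 = 0
s5 = s4 OR s2 = 0 OR 0 = 0
s6 = NOT s5 = NOT 0 = 1
s7 = NOT in1 = NOT 1 = 0
s8 = s6 OR s7 = 1 OR 0 = 1
So s8 = 1 as required.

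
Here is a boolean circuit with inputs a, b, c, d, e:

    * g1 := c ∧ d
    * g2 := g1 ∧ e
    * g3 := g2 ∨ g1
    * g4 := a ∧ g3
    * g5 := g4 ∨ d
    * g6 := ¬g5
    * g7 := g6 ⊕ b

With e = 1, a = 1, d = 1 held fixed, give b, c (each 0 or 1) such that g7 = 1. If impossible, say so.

Check with e = 1, a = 1, d = 1 and b=1, c=1:
g1 = c ∧ d = 1 ∧ 1 = 1
g2 = g1 ∧ e = 1 ∧ 1 = 1
g3 = g2 ∨ g1 = 1 ∨ 1 = 1
g4 = a ∧ g3 = 1 ∧ 1 = 1
g5 = g4 ∨ d = 1 ∨ 1 = 1
g6 = ¬g5 = ¬1 = 0
g7 = g6 ⊕ b = 0 ⊕ 1 = 1
So g7 = 1.

b=1 c=1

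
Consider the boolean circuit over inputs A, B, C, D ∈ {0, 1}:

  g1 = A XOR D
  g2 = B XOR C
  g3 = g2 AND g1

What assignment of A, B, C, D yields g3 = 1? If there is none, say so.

g3 = g2 AND g1 must be 1, so both g2 = 1 and g1 = 1.
g2 = B XOR C must be 1, so B and C differ.
g1 = A XOR D must be 1, so A and D differ.
Check with A=1, B=1, C=0, D=0:
g1 = A XOR D = 1 XOR 0 = 1
g2 = B XOR C = 1 XOR 0 = 1
g3 = g2 AND g1 = 1 AND 1 = 1
So g3 = 1 as required.

A=1, B=1, C=0, D=0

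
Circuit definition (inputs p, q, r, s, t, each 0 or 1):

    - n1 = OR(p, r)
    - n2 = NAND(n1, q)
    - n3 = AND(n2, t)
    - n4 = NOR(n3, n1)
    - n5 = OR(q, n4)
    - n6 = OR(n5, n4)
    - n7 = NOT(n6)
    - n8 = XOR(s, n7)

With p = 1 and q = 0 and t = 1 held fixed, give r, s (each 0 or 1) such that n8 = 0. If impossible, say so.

n8 = XOR(s, n7) must be 0, so s and n7 are equal.
Check with p = 1 and q = 0 and t = 1 and r=0, s=1:
n1 = OR(p, r) = OR(1, 0) = 1
n2 = NAND(n1, q) = NAND(1, 0) = 1
n3 = AND(n2, t) = AND(1, 1) = 1
n4 = NOR(n3, n1) = NOR(1, 1) = 0
n5 = OR(q, n4) = OR(0, 0) = 0
n6 = OR(n5, n4) = OR(0, 0) = 0
n7 = NOT(n6) = NOT 0 = 1
n8 = XOR(s, n7) = XOR(1, 1) = 0
So n8 = 0.

r=0, s=1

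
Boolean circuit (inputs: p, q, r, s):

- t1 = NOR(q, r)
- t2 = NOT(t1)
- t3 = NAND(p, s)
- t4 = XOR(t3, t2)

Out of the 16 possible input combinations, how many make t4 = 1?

t4 = XOR(t3, t2) must be 1, so t3 and t2 differ.
Enumerating the 16 input combinations, 6 give t4 = 1 and 10 give t4 = 0.

6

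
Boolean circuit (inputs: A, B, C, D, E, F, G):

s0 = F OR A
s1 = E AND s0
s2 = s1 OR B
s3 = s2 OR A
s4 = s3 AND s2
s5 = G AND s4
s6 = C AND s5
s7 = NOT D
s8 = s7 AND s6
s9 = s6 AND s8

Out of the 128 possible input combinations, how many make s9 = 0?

117

s9 = s6 AND s8 must be 0, so at least one of s6, s8 is 0.
Enumerating the 128 input combinations, 117 give s9 = 0 and 11 give s9 = 1.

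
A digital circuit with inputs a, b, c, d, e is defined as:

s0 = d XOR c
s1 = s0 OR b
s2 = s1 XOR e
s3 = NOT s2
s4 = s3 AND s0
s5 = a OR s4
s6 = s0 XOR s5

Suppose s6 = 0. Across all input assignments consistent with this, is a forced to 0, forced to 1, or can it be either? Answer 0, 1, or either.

either

Both values of a occur among assignments with s6 = 0:
  a=0: a=0, b=0, c=0, d=0, e=0
  a=1: a=1, b=0, c=0, d=1, e=0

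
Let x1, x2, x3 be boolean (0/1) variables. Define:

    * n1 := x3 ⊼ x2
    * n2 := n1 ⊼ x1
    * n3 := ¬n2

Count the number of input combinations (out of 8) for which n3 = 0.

5

n3 = ¬n2 must be 0, so n2 = 1.
Satisfying assignments:
  x1=0, x2=0, x3=0
  x1=0, x2=0, x3=1
  x1=0, x2=1, x3=0
  x1=0, x2=1, x3=1
  x1=1, x2=1, x3=1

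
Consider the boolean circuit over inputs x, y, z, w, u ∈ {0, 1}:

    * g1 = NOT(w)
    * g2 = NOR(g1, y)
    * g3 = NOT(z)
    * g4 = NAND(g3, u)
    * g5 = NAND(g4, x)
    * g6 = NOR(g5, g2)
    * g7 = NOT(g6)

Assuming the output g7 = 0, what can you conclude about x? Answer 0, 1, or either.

1

g7 = NOT(g6) must be 0, so g6 = 1.
g6 = NOR(g5, g2) must be 1, so both g5 = 0 and g2 = 0.
g5 = NAND(g4, x) must be 0, so both g4 = 1 and x = 1.
Every assignment with g7 = 0 has x = 1; there are 9 such assignment(s).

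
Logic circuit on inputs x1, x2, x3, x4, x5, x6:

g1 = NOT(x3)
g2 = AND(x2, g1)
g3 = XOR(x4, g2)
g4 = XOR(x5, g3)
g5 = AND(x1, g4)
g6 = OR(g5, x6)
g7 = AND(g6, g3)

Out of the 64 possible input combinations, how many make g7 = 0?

44

g7 = AND(g6, g3) must be 0, so at least one of g6, g3 is 0.
Enumerating the 64 input combinations, 44 give g7 = 0 and 20 give g7 = 1.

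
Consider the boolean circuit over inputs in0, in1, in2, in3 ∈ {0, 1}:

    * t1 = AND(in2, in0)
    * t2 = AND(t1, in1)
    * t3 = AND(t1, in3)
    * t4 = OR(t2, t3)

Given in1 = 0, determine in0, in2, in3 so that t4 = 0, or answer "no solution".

in0=0, in2=1, in3=1

t4 = OR(t2, t3) must be 0, so both t2 = 0 and t3 = 0.
Check with in1 = 0 and in0=0, in2=1, in3=1:
t1 = AND(in2, in0) = AND(1, 0) = 0
t2 = AND(t1, in1) = AND(0, 0) = 0
t3 = AND(t1, in3) = AND(0, 1) = 0
t4 = OR(t2, t3) = OR(0, 0) = 0
So t4 = 0.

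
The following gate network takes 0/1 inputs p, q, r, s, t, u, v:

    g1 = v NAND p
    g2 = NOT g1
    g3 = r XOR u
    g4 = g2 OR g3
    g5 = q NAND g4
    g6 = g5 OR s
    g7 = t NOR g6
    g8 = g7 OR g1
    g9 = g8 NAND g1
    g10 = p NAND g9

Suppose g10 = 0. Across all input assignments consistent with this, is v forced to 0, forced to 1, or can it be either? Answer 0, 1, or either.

g10 = p NAND g9 must be 0, so both p = 1 and g9 = 1.
g9 = g8 NAND g1 must be 1, so at least one of g8, g1 is 0.
Every assignment with g10 = 0 has v = 1; there are 32 such assignment(s).

1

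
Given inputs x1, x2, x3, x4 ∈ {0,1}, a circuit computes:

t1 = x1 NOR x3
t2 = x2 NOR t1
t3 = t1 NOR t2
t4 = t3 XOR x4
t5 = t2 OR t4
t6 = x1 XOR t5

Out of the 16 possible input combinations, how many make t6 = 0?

t6 = x1 XOR t5 must be 0, so x1 and t5 are equal.
Enumerating the 16 input combinations, 9 give t6 = 0 and 7 give t6 = 1.

9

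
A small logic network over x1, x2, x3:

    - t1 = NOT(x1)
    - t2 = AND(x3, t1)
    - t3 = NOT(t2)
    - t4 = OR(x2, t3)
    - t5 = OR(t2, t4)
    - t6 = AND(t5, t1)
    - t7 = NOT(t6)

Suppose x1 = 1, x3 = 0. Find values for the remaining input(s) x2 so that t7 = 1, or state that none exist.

t7 = NOT(t6) must be 1, so t6 = 0.
Check with x1 = 1, x3 = 0 and x2=0:
t1 = NOT(x1) = NOT 1 = 0
t2 = AND(x3, t1) = AND(0, 0) = 0
t3 = NOT(t2) = NOT 0 = 1
t4 = OR(x2, t3) = OR(0, 1) = 1
t5 = OR(t2, t4) = OR(0, 1) = 1
t6 = AND(t5, t1) = AND(1, 0) = 0
t7 = NOT(t6) = NOT 0 = 1
So t7 = 1.

x2=0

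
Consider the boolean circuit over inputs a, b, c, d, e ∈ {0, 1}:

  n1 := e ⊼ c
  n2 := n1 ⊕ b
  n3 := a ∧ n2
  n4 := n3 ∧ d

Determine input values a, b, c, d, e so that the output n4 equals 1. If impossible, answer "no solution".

Check with a=1 b=0 c=0 d=1 e=0:
n1 = e ⊼ c = 0 ⊼ 0 = 1
n2 = n1 ⊕ b = 1 ⊕ 0 = 1
n3 = a ∧ n2 = 1 ∧ 1 = 1
n4 = n3 ∧ d = 1 ∧ 1 = 1
So n4 = 1 as required.

a=1 b=0 c=0 d=1 e=0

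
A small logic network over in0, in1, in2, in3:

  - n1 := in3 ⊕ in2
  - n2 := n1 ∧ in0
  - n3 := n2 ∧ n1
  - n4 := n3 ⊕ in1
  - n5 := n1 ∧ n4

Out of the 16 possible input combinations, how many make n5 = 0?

12

n5 = n1 ∧ n4 must be 0, so at least one of n1, n4 is 0.
Enumerating the 16 input combinations, 12 give n5 = 0 and 4 give n5 = 1.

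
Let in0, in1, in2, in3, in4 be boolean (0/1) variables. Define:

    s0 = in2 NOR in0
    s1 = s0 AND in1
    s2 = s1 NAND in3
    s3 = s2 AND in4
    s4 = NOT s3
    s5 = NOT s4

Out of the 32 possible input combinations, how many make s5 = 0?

17

s5 = NOT s4 must be 0, so s4 = 1.
Enumerating the 32 input combinations, 17 give s5 = 0 and 15 give s5 = 1.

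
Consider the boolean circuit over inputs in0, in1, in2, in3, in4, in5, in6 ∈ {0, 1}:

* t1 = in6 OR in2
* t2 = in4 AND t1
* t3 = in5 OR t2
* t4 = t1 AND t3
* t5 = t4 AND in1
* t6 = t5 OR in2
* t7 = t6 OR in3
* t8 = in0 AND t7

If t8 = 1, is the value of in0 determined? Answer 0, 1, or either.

t8 = in0 AND t7 must be 1, so both in0 = 1 and t7 = 1.
t7 = t6 OR in3 must be 1, so at least one of t6, in3 is 1.
Every assignment with t8 = 1 has in0 = 1; there are 51 such assignment(s).

1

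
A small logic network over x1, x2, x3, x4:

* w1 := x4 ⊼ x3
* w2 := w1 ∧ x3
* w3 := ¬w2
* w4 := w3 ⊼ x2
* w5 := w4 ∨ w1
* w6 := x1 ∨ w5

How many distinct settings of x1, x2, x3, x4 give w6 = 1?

15

w6 = x1 ∨ w5 must be 1, so at least one of x1, w5 is 1.
Enumerating the 16 input combinations, 15 give w6 = 1 and 1 give w6 = 0.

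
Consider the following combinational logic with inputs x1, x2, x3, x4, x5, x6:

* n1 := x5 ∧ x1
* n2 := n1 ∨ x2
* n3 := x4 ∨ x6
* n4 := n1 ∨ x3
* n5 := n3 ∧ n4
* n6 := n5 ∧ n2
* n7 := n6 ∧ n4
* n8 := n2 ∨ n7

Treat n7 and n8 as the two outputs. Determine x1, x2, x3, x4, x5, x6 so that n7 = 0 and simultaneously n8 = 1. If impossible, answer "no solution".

Check with x1=1 x2=1 x3=0 x4=0 x5=0 x6=1:
n1 = x5 ∧ x1 = 0 ∧ 1 = 0
n2 = n1 ∨ x2 = 0 ∨ 1 = 1
n3 = x4 ∨ x6 = 0 ∨ 1 = 1
n4 = n1 ∨ x3 = 0 ∨ 0 = 0
n5 = n3 ∧ n4 = 1 ∧ 0 = 0
n6 = n5 ∧ n2 = 0 ∧ 1 = 0
n7 = n6 ∧ n4 = 0 ∧ 0 = 0
n8 = n2 ∨ n7 = 1 ∨ 0 = 1
So n7 = 0 and n8 = 1.

x1=1 x2=1 x3=0 x4=0 x5=0 x6=1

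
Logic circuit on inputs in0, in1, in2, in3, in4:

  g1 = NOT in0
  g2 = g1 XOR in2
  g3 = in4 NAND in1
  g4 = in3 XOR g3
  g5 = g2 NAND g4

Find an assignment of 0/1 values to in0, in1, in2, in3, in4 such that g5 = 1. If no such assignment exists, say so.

in0=1, in1=1, in2=0, in3=0, in4=0

g5 = g2 NAND g4 must be 1, so at least one of g2, g4 is 0.
Check with in0=1, in1=1, in2=0, in3=0, in4=0:
g1 = NOT in0 = NOT 1 = 0
g2 = g1 XOR in2 = 0 XOR 0 = 0
g3 = in4 NAND in1 = 0 NAND 1 = 1
g4 = in3 XOR g3 = 0 XOR 1 = 1
g5 = g2 NAND g4 = 0 NAND 1 = 1
So g5 = 1 as required.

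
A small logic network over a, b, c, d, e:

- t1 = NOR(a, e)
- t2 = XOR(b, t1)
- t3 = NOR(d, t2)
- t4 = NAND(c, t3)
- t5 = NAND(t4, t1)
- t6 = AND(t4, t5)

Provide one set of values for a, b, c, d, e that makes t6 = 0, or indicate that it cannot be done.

a=0, b=1, c=0, d=1, e=0

Check with a=0, b=1, c=0, d=1, e=0:
t1 = NOR(a, e) = NOR(0, 0) = 1
t2 = XOR(b, t1) = XOR(1, 1) = 0
t3 = NOR(d, t2) = NOR(1, 0) = 0
t4 = NAND(c, t3) = NAND(0, 0) = 1
t5 = NAND(t4, t1) = NAND(1, 1) = 0
t6 = AND(t4, t5) = AND(1, 0) = 0
So t6 = 0 as required.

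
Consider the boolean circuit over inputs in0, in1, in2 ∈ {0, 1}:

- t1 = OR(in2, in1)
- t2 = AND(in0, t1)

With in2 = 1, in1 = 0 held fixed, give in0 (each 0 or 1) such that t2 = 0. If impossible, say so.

in0=0

t2 = AND(in0, t1) must be 0, so at least one of in0, t1 is 0.
Check with in2 = 1, in1 = 0 and in0=0:
t1 = OR(in2, in1) = OR(1, 0) = 1
t2 = AND(in0, t1) = AND(0, 1) = 0
So t2 = 0.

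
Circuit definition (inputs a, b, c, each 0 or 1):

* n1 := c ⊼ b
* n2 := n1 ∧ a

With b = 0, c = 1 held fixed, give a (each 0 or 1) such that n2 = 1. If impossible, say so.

a=1

n2 = n1 ∧ a must be 1, so both n1 = 1 and a = 1.
n1 = c ⊼ b must be 1, so at least one of c, b is 0.
Check with b = 0, c = 1 and a=1:
n1 = c ⊼ b = 1 ⊼ 0 = 1
n2 = n1 ∧ a = 1 ∧ 1 = 1
So n2 = 1.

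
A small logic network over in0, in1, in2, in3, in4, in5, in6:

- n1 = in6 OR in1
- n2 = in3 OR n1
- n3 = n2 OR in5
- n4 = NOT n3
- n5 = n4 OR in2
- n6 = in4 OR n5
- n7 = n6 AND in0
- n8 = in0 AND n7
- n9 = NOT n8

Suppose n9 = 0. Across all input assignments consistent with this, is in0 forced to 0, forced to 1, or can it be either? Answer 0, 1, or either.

1

n9 = NOT n8 must be 0, so n8 = 1.
n8 = in0 AND n7 must be 1, so both in0 = 1 and n7 = 1.
Every assignment with n9 = 0 has in0 = 1; there are 49 such assignment(s).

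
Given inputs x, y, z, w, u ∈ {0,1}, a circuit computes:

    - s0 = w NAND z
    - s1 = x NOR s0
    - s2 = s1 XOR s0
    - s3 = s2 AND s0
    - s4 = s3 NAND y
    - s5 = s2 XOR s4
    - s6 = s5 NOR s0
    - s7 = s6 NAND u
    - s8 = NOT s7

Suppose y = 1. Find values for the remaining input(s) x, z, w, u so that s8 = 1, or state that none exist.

x=0 z=1 w=1 u=1

s8 = NOT s7 must be 1, so s7 = 0.
s7 = s6 NAND u must be 0, so both s6 = 1 and u = 1.
Check with y = 1 and x=0, z=1, w=1, u=1:
s0 = w NAND z = 1 NAND 1 = 0
s1 = x NOR s0 = 0 NOR 0 = 1
s2 = s1 XOR s0 = 1 XOR 0 = 1
s3 = s2 AND s0 = 1 AND 0 = 0
s4 = s3 NAND y = 0 NAND 1 = 1
s5 = s2 XOR s4 = 1 XOR 1 = 0
s6 = s5 NOR s0 = 0 NOR 0 = 1
s7 = s6 NAND u = 1 NAND 1 = 0
s8 = NOT s7 = NOT 0 = 1
So s8 = 1.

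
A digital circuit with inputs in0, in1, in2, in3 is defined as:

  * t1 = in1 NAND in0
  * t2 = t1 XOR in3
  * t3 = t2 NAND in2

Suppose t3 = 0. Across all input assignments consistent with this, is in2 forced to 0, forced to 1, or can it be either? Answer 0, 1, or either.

1

t3 = t2 NAND in2 must be 0, so both t2 = 1 and in2 = 1.
t2 = t1 XOR in3 must be 1, so t1 and in3 differ.
Every assignment with t3 = 0 has in2 = 1; there are 4 such assignment(s).
  in0=0, in1=0, in2=1, in3=0
  in0=0, in1=1, in2=1, in3=0
  in0=1, in1=0, in2=1, in3=0
  in0=1, in1=1, in2=1, in3=1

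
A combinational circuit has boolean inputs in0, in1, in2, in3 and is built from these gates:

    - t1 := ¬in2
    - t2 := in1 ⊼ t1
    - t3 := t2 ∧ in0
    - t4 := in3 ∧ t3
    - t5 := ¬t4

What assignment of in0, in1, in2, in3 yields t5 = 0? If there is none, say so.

Check with in0=1, in1=0, in2=1, in3=1:
t1 = ¬in2 = ¬1 = 0
t2 = in1 ⊼ t1 = 0 ⊼ 0 = 1
t3 = t2 ∧ in0 = 1 ∧ 1 = 1
t4 = in3 ∧ t3 = 1 ∧ 1 = 1
t5 = ¬t4 = ¬1 = 0
So t5 = 0 as required.

in0=1, in1=0, in2=1, in3=1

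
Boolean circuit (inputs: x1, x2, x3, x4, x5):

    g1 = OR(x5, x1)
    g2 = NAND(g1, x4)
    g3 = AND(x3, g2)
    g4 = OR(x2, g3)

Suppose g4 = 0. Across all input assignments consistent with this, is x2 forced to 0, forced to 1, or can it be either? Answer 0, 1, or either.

g4 = OR(x2, g3) must be 0, so both x2 = 0 and g3 = 0.
g3 = AND(x3, g2) must be 0, so at least one of x3, g2 is 0.
Every assignment with g4 = 0 has x2 = 0; there are 11 such assignment(s).

0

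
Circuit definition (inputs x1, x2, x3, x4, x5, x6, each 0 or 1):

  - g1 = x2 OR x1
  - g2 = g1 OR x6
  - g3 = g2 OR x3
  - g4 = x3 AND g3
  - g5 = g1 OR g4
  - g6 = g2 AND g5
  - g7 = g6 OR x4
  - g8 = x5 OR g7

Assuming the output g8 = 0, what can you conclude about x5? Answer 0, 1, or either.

g8 = x5 OR g7 must be 0, so both x5 = 0 and g7 = 0.
Every assignment with g8 = 0 has x5 = 0; there are 3 such assignment(s).
  x1=0, x2=0, x3=0, x4=0, x5=0, x6=0
  x1=0, x2=0, x3=0, x4=0, x5=0, x6=1
  x1=0, x2=0, x3=1, x4=0, x5=0, x6=0

0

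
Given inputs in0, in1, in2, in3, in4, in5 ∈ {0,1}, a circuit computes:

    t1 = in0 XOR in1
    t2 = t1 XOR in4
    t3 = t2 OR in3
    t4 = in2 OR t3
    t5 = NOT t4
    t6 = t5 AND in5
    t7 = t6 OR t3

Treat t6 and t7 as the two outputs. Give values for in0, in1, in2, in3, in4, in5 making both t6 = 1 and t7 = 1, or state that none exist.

Check with in0=1, in1=0, in2=0, in3=0, in4=1, in5=1:
t1 = in0 XOR in1 = 1 XOR 0 = 1
t2 = t1 XOR in4 = 1 XOR 1 = 0
t3 = t2 OR in3 = 0 OR 0 = 0
t4 = in2 OR t3 = 0 OR 0 = 0
t5 = NOT t4 = NOT 0 = 1
t6 = t5 AND in5 = 1 AND 1 = 1
t7 = t6 OR t3 = 1 OR 0 = 1
So t6 = 1 and t7 = 1.

in0=1, in1=0, in2=0, in3=0, in4=1, in5=1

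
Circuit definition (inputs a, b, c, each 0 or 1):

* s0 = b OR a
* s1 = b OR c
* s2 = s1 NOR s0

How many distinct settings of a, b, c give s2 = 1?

s2 = s1 NOR s0 must be 1, so both s1 = 0 and s0 = 0.
s1 = b OR c must be 0, so both b = 0 and c = 0.
s0 = b OR a must be 0, so both b = 0 and a = 0.
Satisfying assignments:
  a=0, b=0, c=0

1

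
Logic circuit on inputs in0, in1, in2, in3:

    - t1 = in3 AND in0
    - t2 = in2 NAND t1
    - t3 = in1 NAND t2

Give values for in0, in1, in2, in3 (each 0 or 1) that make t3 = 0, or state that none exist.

in0=0 in1=1 in2=0 in3=0

Check with in0=0 in1=1 in2=0 in3=0:
t1 = in3 AND in0 = 0 AND 0 = 0
t2 = in2 NAND t1 = 0 NAND 0 = 1
t3 = in1 NAND t2 = 1 NAND 1 = 0
So t3 = 0 as required.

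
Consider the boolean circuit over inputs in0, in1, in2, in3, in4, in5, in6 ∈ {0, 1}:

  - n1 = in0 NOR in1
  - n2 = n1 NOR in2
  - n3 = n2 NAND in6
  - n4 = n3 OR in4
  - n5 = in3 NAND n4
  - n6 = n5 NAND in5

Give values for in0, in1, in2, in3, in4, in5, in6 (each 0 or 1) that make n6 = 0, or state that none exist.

n6 = n5 NAND in5 must be 0, so both n5 = 1 and in5 = 1.
Check with in0=1, in1=1, in2=1, in3=0, in4=0, in5=1, in6=0:
n1 = in0 NOR in1 = 1 NOR 1 = 0
n2 = n1 NOR in2 = 0 NOR 1 = 0
n3 = n2 NAND in6 = 0 NAND 0 = 1
n4 = n3 OR in4 = 1 OR 0 = 1
n5 = in3 NAND n4 = 0 NAND 1 = 1
n6 = n5 NAND in5 = 1 NAND 1 = 0
So n6 = 0 as required.

in0=1, in1=1, in2=1, in3=0, in4=0, in5=1, in6=0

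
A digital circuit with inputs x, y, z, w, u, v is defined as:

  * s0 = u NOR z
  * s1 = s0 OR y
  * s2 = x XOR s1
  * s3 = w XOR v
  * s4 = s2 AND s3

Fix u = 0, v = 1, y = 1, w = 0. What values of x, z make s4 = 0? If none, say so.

x=1, z=1

s4 = s2 AND s3 must be 0, so at least one of s2, s3 is 0.
Check with u = 0, v = 1, y = 1, w = 0 and x=1, z=1:
s0 = u NOR z = 0 NOR 1 = 0
s1 = s0 OR y = 0 OR 1 = 1
s2 = x XOR s1 = 1 XOR 1 = 0
s3 = w XOR v = 0 XOR 1 = 1
s4 = s2 AND s3 = 0 AND 1 = 0
So s4 = 0.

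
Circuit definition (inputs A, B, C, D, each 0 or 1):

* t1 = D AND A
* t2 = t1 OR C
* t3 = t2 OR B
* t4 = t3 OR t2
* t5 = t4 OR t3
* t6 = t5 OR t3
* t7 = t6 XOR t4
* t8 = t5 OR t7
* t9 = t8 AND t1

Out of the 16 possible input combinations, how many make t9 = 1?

t9 = t8 AND t1 must be 1, so both t8 = 1 and t1 = 1.
t8 = t5 OR t7 must be 1, so at least one of t5, t7 is 1.
Satisfying assignments:
  A=1, B=0, C=0, D=1
  A=1, B=0, C=1, D=1
  A=1, B=1, C=0, D=1
  A=1, B=1, C=1, D=1

4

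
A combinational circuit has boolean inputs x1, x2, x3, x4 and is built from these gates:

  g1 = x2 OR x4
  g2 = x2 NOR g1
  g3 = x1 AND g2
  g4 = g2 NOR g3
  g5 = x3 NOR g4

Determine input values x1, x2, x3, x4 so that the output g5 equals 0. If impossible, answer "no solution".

Check with x1=1, x2=1, x3=1, x4=0:
g1 = x2 OR x4 = 1 OR 0 = 1
g2 = x2 NOR g1 = 1 NOR 1 = 0
g3 = x1 AND g2 = 1 AND 0 = 0
g4 = g2 NOR g3 = 0 NOR 0 = 1
g5 = x3 NOR g4 = 1 NOR 1 = 0
So g5 = 0 as required.

x1=1, x2=1, x3=1, x4=0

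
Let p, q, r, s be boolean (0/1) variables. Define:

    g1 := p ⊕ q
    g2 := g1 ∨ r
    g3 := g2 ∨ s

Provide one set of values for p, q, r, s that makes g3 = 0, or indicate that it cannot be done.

g3 = g2 ∨ s must be 0, so both g2 = 0 and s = 0.
g2 = g1 ∨ r must be 0, so both g1 = 0 and r = 0.
Check with p=1, q=1, r=0, s=0:
g1 = p ⊕ q = 1 ⊕ 1 = 0
g2 = g1 ∨ r = 0 ∨ 0 = 0
g3 = g2 ∨ s = 0 ∨ 0 = 0
So g3 = 0 as required.

p=1, q=1, r=0, s=0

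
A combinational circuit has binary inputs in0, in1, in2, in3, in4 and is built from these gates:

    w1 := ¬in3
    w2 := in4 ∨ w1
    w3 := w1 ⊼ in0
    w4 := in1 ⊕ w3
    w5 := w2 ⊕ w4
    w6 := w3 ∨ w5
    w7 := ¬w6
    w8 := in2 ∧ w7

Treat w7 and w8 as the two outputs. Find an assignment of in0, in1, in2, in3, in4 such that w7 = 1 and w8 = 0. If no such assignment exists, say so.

Check with in0=1 in1=1 in2=0 in3=0 in4=0:
w1 = ¬in3 = ¬0 = 1
w2 = in4 ∨ w1 = 0 ∨ 1 = 1
w3 = w1 ⊼ in0 = 1 ⊼ 1 = 0
w4 = in1 ⊕ w3 = 1 ⊕ 0 = 1
w5 = w2 ⊕ w4 = 1 ⊕ 1 = 0
w6 = w3 ∨ w5 = 0 ∨ 0 = 0
w7 = ¬w6 = ¬0 = 1
w8 = in2 ∧ w7 = 0 ∧ 1 = 0
So w7 = 1 and w8 = 0.

in0=1 in1=1 in2=0 in3=0 in4=0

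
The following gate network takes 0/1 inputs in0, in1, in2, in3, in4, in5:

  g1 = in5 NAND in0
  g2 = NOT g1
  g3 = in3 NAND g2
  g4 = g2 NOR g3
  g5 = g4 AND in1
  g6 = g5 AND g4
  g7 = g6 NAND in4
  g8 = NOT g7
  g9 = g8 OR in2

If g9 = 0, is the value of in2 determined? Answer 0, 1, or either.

0

g9 = g8 OR in2 must be 0, so both g8 = 0 and in2 = 0.
g8 = NOT g7 must be 0, so g7 = 1.
g7 = g6 NAND in4 must be 1, so at least one of g6, in4 is 0.
Every assignment with g9 = 0 has in2 = 0; there are 32 such assignment(s).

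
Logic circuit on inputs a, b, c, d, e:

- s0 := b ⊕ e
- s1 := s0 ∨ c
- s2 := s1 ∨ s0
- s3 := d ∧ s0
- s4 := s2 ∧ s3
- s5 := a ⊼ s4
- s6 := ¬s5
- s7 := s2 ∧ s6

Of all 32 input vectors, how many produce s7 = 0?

28

s7 = s2 ∧ s6 must be 0, so at least one of s2, s6 is 0.
Enumerating the 32 input combinations, 28 give s7 = 0 and 4 give s7 = 1.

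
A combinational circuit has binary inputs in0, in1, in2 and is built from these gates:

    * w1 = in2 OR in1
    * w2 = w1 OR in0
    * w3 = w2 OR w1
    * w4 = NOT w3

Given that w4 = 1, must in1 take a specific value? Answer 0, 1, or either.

w4 = NOT w3 must be 1, so w3 = 0.
Every assignment with w4 = 1 has in1 = 0; there are 1 such assignment(s).
  in0=0, in1=0, in2=0

0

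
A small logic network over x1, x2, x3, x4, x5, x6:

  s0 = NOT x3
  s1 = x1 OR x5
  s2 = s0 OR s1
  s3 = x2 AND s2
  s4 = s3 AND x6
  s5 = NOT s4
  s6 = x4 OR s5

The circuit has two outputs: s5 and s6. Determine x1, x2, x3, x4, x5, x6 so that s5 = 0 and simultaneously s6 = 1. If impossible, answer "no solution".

x1=1, x2=1, x3=1, x4=1, x5=1, x6=1

Check with x1=1, x2=1, x3=1, x4=1, x5=1, x6=1:
s0 = NOT x3 = NOT 1 = 0
s1 = x1 OR x5 = 1 OR 1 = 1
s2 = s0 OR s1 = 0 OR 1 = 1
s3 = x2 AND s2 = 1 AND 1 = 1
s4 = s3 AND x6 = 1 AND 1 = 1
s5 = NOT s4 = NOT 1 = 0
s6 = x4 OR s5 = 1 OR 0 = 1
So s5 = 0 and s6 = 1.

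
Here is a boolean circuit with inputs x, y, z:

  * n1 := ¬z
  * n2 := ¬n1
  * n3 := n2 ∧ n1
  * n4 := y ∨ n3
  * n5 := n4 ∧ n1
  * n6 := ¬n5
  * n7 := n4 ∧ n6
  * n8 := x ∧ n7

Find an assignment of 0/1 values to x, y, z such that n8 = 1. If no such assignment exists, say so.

n8 = x ∧ n7 must be 1, so both x = 1 and n7 = 1.
n7 = n4 ∧ n6 must be 1, so both n4 = 1 and n6 = 1.
Check with x=1, y=1, z=1:
n1 = ¬z = ¬1 = 0
n2 = ¬n1 = ¬0 = 1
n3 = n2 ∧ n1 = 1 ∧ 0 = 0
n4 = y ∨ n3 = 1 ∨ 0 = 1
n5 = n4 ∧ n1 = 1 ∧ 0 = 0
n6 = ¬n5 = ¬0 = 1
n7 = n4 ∧ n6 = 1 ∧ 1 = 1
n8 = x ∧ n7 = 1 ∧ 1 = 1
So n8 = 1 as required.

x=1, y=1, z=1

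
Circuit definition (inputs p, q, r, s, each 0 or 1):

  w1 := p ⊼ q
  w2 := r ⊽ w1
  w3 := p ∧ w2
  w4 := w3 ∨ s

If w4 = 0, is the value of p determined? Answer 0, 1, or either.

Both values of p occur among assignments with w4 = 0:
  p=0: p=0, q=0, r=0, s=0
  p=1: p=1, q=0, r=0, s=0

either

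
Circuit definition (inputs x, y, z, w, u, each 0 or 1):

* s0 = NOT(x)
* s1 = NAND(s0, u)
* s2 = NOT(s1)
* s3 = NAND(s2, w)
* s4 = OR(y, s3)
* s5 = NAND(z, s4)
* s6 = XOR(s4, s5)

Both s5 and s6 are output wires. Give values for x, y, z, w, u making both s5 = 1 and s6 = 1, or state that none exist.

x=0, y=0, z=0, w=1, u=1

Check with x=0, y=0, z=0, w=1, u=1:
s0 = NOT(x) = NOT 0 = 1
s1 = NAND(s0, u) = NAND(1, 1) = 0
s2 = NOT(s1) = NOT 0 = 1
s3 = NAND(s2, w) = NAND(1, 1) = 0
s4 = OR(y, s3) = OR(0, 0) = 0
s5 = NAND(z, s4) = NAND(0, 0) = 1
s6 = XOR(s4, s5) = XOR(0, 1) = 1
So s5 = 1 and s6 = 1.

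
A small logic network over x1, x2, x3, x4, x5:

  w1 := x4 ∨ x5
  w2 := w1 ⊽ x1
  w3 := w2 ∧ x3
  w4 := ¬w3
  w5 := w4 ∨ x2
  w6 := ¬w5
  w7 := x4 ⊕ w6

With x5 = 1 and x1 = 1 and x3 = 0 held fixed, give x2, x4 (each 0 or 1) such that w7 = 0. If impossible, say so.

x2=1, x4=0

Check with x5 = 1 and x1 = 1 and x3 = 0 and x2=1, x4=0:
w1 = x4 ∨ x5 = 0 ∨ 1 = 1
w2 = w1 ⊽ x1 = 1 ⊽ 1 = 0
w3 = w2 ∧ x3 = 0 ∧ 0 = 0
w4 = ¬w3 = ¬0 = 1
w5 = w4 ∨ x2 = 1 ∨ 1 = 1
w6 = ¬w5 = ¬1 = 0
w7 = x4 ⊕ w6 = 0 ⊕ 0 = 0
So w7 = 0.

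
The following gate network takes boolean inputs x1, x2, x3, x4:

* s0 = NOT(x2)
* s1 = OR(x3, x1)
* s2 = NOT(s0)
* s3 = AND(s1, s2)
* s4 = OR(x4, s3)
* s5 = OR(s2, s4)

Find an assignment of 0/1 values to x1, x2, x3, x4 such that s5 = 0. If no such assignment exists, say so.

x1=1, x2=0, x3=0, x4=0

s5 = OR(s2, s4) must be 0, so both s2 = 0 and s4 = 0.
s2 = NOT(s0) must be 0, so s0 = 1.
Check with x1=1, x2=0, x3=0, x4=0:
s0 = NOT(x2) = NOT 0 = 1
s1 = OR(x3, x1) = OR(0, 1) = 1
s2 = NOT(s0) = NOT 1 = 0
s3 = AND(s1, s2) = AND(1, 0) = 0
s4 = OR(x4, s3) = OR(0, 0) = 0
s5 = OR(s2, s4) = OR(0, 0) = 0
So s5 = 0 as required.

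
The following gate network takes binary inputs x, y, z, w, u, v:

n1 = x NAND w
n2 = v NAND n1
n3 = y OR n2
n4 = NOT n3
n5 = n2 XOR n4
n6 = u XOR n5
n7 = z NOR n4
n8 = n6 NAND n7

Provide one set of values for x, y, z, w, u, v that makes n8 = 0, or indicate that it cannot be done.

x=1, y=1, z=0, w=1, u=0, v=1

n8 = n6 NAND n7 must be 0, so both n6 = 1 and n7 = 1.
n6 = u XOR n5 must be 1, so u and n5 differ.
n7 = z NOR n4 must be 1, so both z = 0 and n4 = 0.
Check with x=1, y=1, z=0, w=1, u=0, v=1:
n1 = x NAND w = 1 NAND 1 = 0
n2 = v NAND n1 = 1 NAND 0 = 1
n3 = y OR n2 = 1 OR 1 = 1
n4 = NOT n3 = NOT 1 = 0
n5 = n2 XOR n4 = 1 XOR 0 = 1
n6 = u XOR n5 = 0 XOR 1 = 1
n7 = z NOR n4 = 0 NOR 0 = 1
n8 = n6 NAND n7 = 1 NAND 1 = 0
So n8 = 0 as required.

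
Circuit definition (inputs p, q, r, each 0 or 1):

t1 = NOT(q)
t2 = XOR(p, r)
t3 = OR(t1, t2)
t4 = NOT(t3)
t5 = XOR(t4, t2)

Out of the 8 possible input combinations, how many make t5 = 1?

t5 = XOR(t4, t2) must be 1, so t4 and t2 differ.
Enumerating the 8 input combinations, 6 give t5 = 1 and 2 give t5 = 0.

6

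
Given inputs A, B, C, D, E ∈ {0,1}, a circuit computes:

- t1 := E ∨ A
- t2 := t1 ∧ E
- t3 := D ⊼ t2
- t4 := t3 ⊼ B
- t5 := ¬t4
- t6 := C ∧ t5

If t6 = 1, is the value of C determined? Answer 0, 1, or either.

1

t6 = C ∧ t5 must be 1, so both C = 1 and t5 = 1.
t5 = ¬t4 must be 1, so t4 = 0.
Every assignment with t6 = 1 has C = 1; there are 6 such assignment(s).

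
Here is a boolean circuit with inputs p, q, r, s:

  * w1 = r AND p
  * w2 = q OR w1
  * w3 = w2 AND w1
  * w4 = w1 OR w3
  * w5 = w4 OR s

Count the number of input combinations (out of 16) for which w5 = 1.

10

w5 = w4 OR s must be 1, so at least one of w4, s is 1.
Enumerating the 16 input combinations, 10 give w5 = 1 and 6 give w5 = 0.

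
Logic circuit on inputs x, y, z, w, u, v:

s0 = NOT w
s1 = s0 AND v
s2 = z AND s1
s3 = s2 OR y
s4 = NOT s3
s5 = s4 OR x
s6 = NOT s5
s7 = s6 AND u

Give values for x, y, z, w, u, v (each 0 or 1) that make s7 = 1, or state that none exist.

x=0, y=1, z=1, w=0, u=1, v=1

s7 = s6 AND u must be 1, so both s6 = 1 and u = 1.
s6 = NOT s5 must be 1, so s5 = 0.
Check with x=0, y=1, z=1, w=0, u=1, v=1:
s0 = NOT w = NOT 0 = 1
s1 = s0 AND v = 1 AND 1 = 1
s2 = z AND s1 = 1 AND 1 = 1
s3 = s2 OR y = 1 OR 1 = 1
s4 = NOT s3 = NOT 1 = 0
s5 = s4 OR x = 0 OR 0 = 0
s6 = NOT s5 = NOT 0 = 1
s7 = s6 AND u = 1 AND 1 = 1
So s7 = 1 as required.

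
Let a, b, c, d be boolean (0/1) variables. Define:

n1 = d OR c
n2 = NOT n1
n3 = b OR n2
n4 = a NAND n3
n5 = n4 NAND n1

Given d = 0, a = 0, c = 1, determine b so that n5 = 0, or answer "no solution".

Check with d = 0, a = 0, c = 1 and b=0:
n1 = d OR c = 0 OR 1 = 1
n2 = NOT n1 = NOT 1 = 0
n3 = b OR n2 = 0 OR 0 = 0
n4 = a NAND n3 = 0 NAND 0 = 1
n5 = n4 NAND n1 = 1 NAND 1 = 0
So n5 = 0.

b=0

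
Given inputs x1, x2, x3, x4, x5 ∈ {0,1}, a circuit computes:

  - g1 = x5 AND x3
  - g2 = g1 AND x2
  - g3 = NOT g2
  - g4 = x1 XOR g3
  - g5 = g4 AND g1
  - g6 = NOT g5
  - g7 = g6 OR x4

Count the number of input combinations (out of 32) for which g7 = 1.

30

g7 = g6 OR x4 must be 1, so at least one of g6, x4 is 1.
Enumerating the 32 input combinations, 30 give g7 = 1 and 2 give g7 = 0.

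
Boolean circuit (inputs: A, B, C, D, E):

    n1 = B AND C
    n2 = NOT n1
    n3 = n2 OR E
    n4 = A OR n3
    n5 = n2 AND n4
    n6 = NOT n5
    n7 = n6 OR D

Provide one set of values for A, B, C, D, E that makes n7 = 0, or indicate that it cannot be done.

A=1, B=0, C=1, D=0, E=1

n7 = n6 OR D must be 0, so both n6 = 0 and D = 0.
Check with A=1, B=0, C=1, D=0, E=1:
n1 = B AND C = 0 AND 1 = 0
n2 = NOT n1 = NOT 0 = 1
n3 = n2 OR E = 1 OR 1 = 1
n4 = A OR n3 = 1 OR 1 = 1
n5 = n2 AND n4 = 1 AND 1 = 1
n6 = NOT n5 = NOT 1 = 0
n7 = n6 OR D = 0 OR 0 = 0
So n7 = 0 as required.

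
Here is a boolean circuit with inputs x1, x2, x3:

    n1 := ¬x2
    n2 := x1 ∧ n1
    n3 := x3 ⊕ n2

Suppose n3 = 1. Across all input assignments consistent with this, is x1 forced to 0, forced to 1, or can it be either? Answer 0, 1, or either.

either

Both values of x1 occur among assignments with n3 = 1:
  x1=0: x1=0, x2=0, x3=1
  x1=1: x1=1, x2=0, x3=0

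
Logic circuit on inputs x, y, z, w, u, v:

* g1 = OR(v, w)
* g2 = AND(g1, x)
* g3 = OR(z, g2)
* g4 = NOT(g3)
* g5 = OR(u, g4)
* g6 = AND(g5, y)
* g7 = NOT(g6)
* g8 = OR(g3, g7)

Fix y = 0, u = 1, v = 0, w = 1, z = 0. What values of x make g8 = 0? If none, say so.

no solution exists

With y = 0, u = 1, v = 0, w = 1, z = 0 fixed, none of the 2 settings of x give g8 = 0.
For example, with x=0:
g1 = OR(v, w) = OR(0, 1) = 1
g2 = AND(g1, x) = AND(1, 0) = 0
g3 = OR(z, g2) = OR(0, 0) = 0
g4 = NOT(g3) = NOT 0 = 1
g5 = OR(u, g4) = OR(1, 1) = 1
g6 = AND(g5, y) = AND(1, 0) = 0
g7 = NOT(g6) = NOT 0 = 1
g8 = OR(g3, g7) = OR(0, 1) = 1
giving g8 = 1 ≠ 0.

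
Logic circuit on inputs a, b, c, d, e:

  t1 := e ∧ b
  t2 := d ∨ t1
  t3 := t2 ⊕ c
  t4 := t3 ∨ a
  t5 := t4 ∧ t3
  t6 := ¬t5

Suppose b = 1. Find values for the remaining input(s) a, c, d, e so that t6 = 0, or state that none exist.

Check with b = 1 and a=0, c=0, d=1, e=1:
t1 = e ∧ b = 1 ∧ 1 = 1
t2 = d ∨ t1 = 1 ∨ 1 = 1
t3 = t2 ⊕ c = 1 ⊕ 0 = 1
t4 = t3 ∨ a = 1 ∨ 0 = 1
t5 = t4 ∧ t3 = 1 ∧ 1 = 1
t6 = ¬t5 = ¬1 = 0
So t6 = 0.

a=0, c=0, d=1, e=1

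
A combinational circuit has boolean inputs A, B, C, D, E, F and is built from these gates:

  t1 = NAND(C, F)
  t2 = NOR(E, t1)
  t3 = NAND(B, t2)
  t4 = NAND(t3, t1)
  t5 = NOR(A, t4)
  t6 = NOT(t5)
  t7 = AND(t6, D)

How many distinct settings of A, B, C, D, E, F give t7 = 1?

t7 = AND(t6, D) must be 1, so both t6 = 1 and D = 1.
t6 = NOT(t5) must be 1, so t5 = 0.
Enumerating the 64 input combinations, 20 give t7 = 1 and 44 give t7 = 0.

20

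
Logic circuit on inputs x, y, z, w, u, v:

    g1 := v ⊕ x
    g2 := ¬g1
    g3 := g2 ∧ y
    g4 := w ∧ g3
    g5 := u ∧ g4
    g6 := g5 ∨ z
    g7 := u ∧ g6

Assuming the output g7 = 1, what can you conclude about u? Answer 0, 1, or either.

g7 = u ∧ g6 must be 1, so both u = 1 and g6 = 1.
Every assignment with g7 = 1 has u = 1; there are 18 such assignment(s).

1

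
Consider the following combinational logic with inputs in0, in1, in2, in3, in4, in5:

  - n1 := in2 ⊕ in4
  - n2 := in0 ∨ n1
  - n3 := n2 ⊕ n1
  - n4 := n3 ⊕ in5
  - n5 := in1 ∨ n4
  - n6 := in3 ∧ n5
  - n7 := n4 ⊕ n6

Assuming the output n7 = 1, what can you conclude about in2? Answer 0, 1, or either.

either

Both values of in2 occur among assignments with n7 = 1:
  in2=0: in0=0, in1=0, in2=0, in3=0, in4=0, in5=1
  in2=1: in0=0, in1=0, in2=1, in3=0, in4=0, in5=1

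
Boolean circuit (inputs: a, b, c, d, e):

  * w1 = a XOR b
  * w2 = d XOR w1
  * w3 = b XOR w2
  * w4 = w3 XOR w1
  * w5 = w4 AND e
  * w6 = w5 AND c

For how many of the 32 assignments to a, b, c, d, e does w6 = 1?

4

w6 = w5 AND c must be 1, so both w5 = 1 and c = 1.
w5 = w4 AND e must be 1, so both w4 = 1 and e = 1.
w4 = w3 XOR w1 must be 1, so w3 and w1 differ.
Satisfying assignments:
  a=0, b=0, c=1, d=1, e=1
  a=0, b=1, c=1, d=0, e=1
  a=1, b=0, c=1, d=1, e=1
  a=1, b=1, c=1, d=0, e=1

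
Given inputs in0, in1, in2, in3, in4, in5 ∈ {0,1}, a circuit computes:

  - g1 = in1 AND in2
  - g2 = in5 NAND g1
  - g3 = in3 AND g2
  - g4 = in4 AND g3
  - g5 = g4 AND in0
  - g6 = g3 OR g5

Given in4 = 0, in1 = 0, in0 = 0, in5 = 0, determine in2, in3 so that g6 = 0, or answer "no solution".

g6 = g3 OR g5 must be 0, so both g3 = 0 and g5 = 0.
g3 = in3 AND g2 must be 0, so at least one of in3, g2 is 0.
Check with in4 = 0, in1 = 0, in0 = 0, in5 = 0 and in2=1, in3=0:
g1 = in1 AND in2 = 0 AND 1 = 0
g2 = in5 NAND g1 = 0 NAND 0 = 1
g3 = in3 AND g2 = 0 AND 1 = 0
g4 = in4 AND g3 = 0 AND 0 = 0
g5 = g4 AND in0 = 0 AND 0 = 0
g6 = g3 OR g5 = 0 OR 0 = 0
So g6 = 0.

in2=1, in3=0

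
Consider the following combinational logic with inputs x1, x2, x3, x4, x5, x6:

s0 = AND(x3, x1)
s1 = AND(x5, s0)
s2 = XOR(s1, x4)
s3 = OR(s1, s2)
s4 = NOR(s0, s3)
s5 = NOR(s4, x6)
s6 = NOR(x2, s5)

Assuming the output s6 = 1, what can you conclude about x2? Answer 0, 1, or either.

0

s6 = NOR(x2, s5) must be 1, so both x2 = 0 and s5 = 0.
s5 = NOR(s4, x6) must be 0, so at least one of s4, x6 is 1.
Every assignment with s6 = 1 has x2 = 0; there are 22 such assignment(s).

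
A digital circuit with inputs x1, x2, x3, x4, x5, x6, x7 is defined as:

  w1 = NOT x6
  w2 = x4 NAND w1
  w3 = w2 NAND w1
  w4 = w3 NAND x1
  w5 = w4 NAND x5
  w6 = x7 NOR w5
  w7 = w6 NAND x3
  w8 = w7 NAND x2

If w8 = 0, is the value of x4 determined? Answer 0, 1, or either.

Both values of x4 occur among assignments with w8 = 0:
  x4=0: x1=0, x2=1, x3=0, x4=0, x5=0, x6=0, x7=0
  x4=1: x1=0, x2=1, x3=0, x4=1, x5=0, x6=0, x7=0

either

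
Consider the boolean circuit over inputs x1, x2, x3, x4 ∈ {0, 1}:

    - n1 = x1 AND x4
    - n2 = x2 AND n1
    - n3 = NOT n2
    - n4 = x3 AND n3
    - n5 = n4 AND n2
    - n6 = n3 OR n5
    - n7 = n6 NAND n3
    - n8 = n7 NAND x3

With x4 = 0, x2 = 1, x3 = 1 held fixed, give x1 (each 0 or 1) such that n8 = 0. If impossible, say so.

With x4 = 0, x2 = 1, x3 = 1 fixed, none of the 2 settings of x1 give n8 = 0.
For example, with x1=0:
n1 = x1 AND x4 = 0 AND 0 = 0
n2 = x2 AND n1 = 1 AND 0 = 0
n3 = NOT n2 = NOT 0 = 1
n4 = x3 AND n3 = 1 AND 1 = 1
n5 = n4 AND n2 = 1 AND 0 = 0
n6 = n3 OR n5 = 1 OR 0 = 1
n7 = n6 NAND n3 = 1 NAND 1 = 0
n8 = n7 NAND x3 = 0 NAND 1 = 1
giving n8 = 1 ≠ 0.

no solution exists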